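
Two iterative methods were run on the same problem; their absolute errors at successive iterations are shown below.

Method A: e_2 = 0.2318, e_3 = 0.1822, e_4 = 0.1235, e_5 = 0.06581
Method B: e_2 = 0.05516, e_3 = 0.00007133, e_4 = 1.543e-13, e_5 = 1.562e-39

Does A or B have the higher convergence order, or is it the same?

B

Method A: p ≈ ln(0.06581/0.1235)/ln(0.1235/0.1822) ≈ 1.62.
Method B: p ≈ ln(1.562e-39/1.543e-13)/ln(1.543e-13/0.00007133) ≈ 3.00.
Method B has the higher order (≈3.0 vs ≈1.6).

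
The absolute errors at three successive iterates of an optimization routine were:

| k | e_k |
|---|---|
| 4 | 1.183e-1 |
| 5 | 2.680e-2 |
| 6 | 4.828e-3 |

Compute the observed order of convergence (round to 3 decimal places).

p ≈ ln(e_6/e_5) / ln(e_5/e_4)
  = ln(4.828e-3/2.680e-2) / ln(2.680e-2/1.183e-1)
  = ln(0.180149) / ln(0.226543)
  = -1.713971 / -1.484821 ≈ 1.154328

1.154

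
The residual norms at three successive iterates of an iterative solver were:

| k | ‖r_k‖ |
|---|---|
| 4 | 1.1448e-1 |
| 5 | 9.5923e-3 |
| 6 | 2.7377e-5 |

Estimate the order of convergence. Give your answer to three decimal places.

p ≈ ln(‖r_6‖/‖r_5‖) / ln(‖r_5‖/‖r_4‖)
  = ln(2.7377e-5/9.5923e-3) / ln(9.5923e-3/1.1448e-1)
  = ln(0.00285406) / ln(0.0837902)
  = -5.859013 / -2.479439 ≈ 2.363040

2.363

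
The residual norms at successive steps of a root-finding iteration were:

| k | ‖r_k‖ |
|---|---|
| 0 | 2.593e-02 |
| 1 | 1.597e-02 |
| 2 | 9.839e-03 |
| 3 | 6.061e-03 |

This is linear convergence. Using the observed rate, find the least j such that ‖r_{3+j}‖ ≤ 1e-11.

42

Rate ρ ≈ ‖r_3‖/‖r_2‖ = 6.061e-03/9.839e-03 = 0.6160.
After j more steps, ‖r_{3+j}‖ ≈ 6.061e-03·ρ^j; need ρ^j ≤ 1e-11/6.061e-03 = 1.64989e-09.
j ≥ ln(1.64989e-09)/ln(0.6160) = -20.2226/-0.48451 = 41.738.
So 42 more iterations are needed.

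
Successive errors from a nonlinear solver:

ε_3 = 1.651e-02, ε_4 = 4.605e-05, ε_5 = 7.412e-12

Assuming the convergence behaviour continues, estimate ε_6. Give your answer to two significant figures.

First estimate the order: p ≈ ln(ε_5/ε_4) / ln(ε_4/ε_3) = ln(7.412e-12/4.605e-05)/ln(4.605e-05/1.651e-02) = ln(1.60955e-07)/ln(0.00278922) ≈ 2.6593.
Then ε_6 ≈ ε_5·(ε_5/ε_4)^p = 7.412e-12·(1.60955e-07)^2.6593 = 7.412e-12·8.6018e-19 ≈ 6.376e-30.

6.4e-30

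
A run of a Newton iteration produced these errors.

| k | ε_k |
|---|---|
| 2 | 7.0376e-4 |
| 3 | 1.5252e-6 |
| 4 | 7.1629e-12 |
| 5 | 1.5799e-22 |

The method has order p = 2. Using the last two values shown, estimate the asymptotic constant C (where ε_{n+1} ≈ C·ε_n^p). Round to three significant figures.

3.08

C ≈ ε_5 / ε_4^2
  = 1.5799e-22 / (7.1629e-12)^2
  = 1.5799e-22 / 5.13071e-23 ≈ 3.0793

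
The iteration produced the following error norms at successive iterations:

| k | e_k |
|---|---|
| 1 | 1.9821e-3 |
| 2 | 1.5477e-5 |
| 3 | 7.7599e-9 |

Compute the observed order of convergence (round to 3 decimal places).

1.566

p ≈ ln(e_3/e_2) / ln(e_2/e_1)
  = ln(7.7599e-9/1.5477e-5) / ln(1.5477e-5/1.9821e-3)
  = ln(0.000501383) / ln(0.00780839)
  = -7.598140 / -4.852556 ≈ 1.565802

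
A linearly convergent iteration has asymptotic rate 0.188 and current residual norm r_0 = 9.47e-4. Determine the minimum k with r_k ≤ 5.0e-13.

13

After k steps, r_k ≈ 9.47e-4·0.188^k.
Need 0.188^k ≤ 5.0e-13/9.47e-4 = 5.27983e-10.
k ≥ ln(5.27983e-10)/ln(0.188) = -21.3620/-1.67131 = 12.782.
Smallest integer k = 13.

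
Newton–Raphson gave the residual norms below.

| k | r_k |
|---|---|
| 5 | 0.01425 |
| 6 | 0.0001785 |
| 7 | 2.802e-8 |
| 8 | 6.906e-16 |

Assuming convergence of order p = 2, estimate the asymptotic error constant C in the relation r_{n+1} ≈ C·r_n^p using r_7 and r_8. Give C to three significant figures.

0.880

C ≈ r_8 / r_7^2
  = 6.906e-16 / (2.802e-8)^2
  = 6.906e-16 / 7.8512e-16 ≈ 0.87961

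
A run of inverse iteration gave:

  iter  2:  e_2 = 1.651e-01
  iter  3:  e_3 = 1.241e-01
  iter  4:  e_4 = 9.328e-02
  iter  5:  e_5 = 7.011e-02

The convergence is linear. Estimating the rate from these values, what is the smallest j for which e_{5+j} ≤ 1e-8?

Rate ρ ≈ e_5/e_4 = 7.011e-02/9.328e-02 = 0.7516.
After j more steps, e_{5+j} ≈ 7.011e-02·ρ^j; need ρ^j ≤ 1e-8/7.011e-02 = 1.42633e-07.
j ≥ ln(1.42633e-07)/ln(0.7516) = -15.7630/-0.28555 = 55.202.
So 56 more iterations are needed.

56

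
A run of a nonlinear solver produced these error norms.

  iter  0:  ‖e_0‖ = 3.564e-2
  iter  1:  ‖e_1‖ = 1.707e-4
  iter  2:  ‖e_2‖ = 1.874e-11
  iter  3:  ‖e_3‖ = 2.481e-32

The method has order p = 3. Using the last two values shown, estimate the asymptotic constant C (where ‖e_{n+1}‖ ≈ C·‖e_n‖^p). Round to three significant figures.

3.77

C ≈ ‖e_3‖ / ‖e_2‖^3
  = 2.481e-32 / (1.874e-11)^3
  = 2.481e-32 / 6.58126e-33 ≈ 3.7698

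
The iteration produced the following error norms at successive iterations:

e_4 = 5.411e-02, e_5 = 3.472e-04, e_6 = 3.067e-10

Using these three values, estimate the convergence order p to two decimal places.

p ≈ ln(e_6/e_5) / ln(e_5/e_4)
  = ln(3.067e-10/3.472e-04) / ln(3.472e-04/5.411e-02)
  = ln(8.83353e-07) / ln(0.00641656)
  = -13.93954 / -5.04887 ≈ 2.76092

2.76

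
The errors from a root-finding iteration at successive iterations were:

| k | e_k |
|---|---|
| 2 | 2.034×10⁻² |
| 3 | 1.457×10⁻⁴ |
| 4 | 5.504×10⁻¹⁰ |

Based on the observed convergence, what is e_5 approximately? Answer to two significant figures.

1.1e-23

First estimate the order: p ≈ ln(e_4/e_3) / ln(e_3/e_2) = ln(5.504×10⁻¹⁰/1.457×10⁻⁴)/ln(1.457×10⁻⁴/2.034×10⁻²) = ln(3.77763e-06)/ln(0.00716323) ≈ 2.5282.
Then e_5 ≈ e_4·(e_4/e_3)^p = 5.504×10⁻¹⁰·(3.77763e-06)^2.5282 = 5.504×10⁻¹⁰·1.95041e-14 ≈ 1.074e-23.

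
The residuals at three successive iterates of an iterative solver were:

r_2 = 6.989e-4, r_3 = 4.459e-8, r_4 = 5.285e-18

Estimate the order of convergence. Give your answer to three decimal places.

2.366

p ≈ ln(r_4/r_3) / ln(r_3/r_2)
  = ln(5.285e-18/4.459e-8) / ln(4.459e-8/6.989e-4)
  = ln(1.18524e-10) / ln(6.38003e-05)
  = -22.855906 / -9.659753 ≈ 2.366096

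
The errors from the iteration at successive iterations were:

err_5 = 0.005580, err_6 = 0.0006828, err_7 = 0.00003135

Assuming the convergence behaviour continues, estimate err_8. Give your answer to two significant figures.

3.4e-7

First estimate the order: p ≈ ln(err_7/err_6) / ln(err_6/err_5) = ln(0.00003135/0.0006828)/ln(0.0006828/0.005580) = ln(0.0459139)/ln(0.122366) ≈ 1.4666.
Then err_8 ≈ err_7·(err_7/err_6)^p = 0.00003135·(0.0459139)^1.4666 = 0.00003135·0.0109045 ≈ 3.419e-07.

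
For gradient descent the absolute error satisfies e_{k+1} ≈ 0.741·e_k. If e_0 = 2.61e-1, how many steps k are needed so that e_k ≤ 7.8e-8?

After k steps, e_k ≈ 2.61e-1·0.741^k.
Need 0.741^k ≤ 7.8e-8/2.61e-1 = 2.98851e-07.
k ≥ ln(2.98851e-07)/ln(0.741) = -15.0233/-0.29975 = 50.119.
Smallest integer k = 51.

51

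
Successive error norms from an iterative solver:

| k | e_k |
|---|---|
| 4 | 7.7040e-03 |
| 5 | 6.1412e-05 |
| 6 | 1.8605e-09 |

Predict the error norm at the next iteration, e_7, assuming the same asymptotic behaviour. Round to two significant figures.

First estimate the order: p ≈ ln(e_6/e_5) / ln(e_5/e_4) = ln(1.8605e-09/6.1412e-05)/ln(6.1412e-05/7.7040e-03) = ln(3.02954e-05)/ln(0.00797144) ≈ 2.1533.
Then e_7 ≈ e_6·(e_6/e_5)^p = 1.8605e-09·(3.02954e-05)^2.1533 = 1.8605e-09·1.86229e-10 ≈ 3.465e-19.

3.5e-19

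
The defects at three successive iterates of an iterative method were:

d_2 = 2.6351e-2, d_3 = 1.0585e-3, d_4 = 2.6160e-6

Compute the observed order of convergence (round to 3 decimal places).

p ≈ ln(d_4/d_3) / ln(d_3/d_2)
  = ln(2.6160e-6/1.0585e-3) / ln(1.0585e-3/2.6351e-2)
  = ln(0.00247142) / ln(0.0401693)
  = -6.002962 / -3.214652 ≈ 1.867375

1.867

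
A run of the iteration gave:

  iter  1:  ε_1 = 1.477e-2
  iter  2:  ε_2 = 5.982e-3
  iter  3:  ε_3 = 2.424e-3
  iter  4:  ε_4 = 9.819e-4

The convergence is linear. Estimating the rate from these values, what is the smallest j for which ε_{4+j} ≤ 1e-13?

26

Rate ρ ≈ ε_4/ε_3 = 9.819e-4/2.424e-3 = 0.4051.
After j more steps, ε_{4+j} ≈ 9.819e-4·ρ^j; need ρ^j ≤ 1e-13/9.819e-4 = 1.01843e-10.
j ≥ ln(1.01843e-10)/ln(0.4051) = -23.0076/-0.90362 = 25.462.
So 26 more iterations are needed.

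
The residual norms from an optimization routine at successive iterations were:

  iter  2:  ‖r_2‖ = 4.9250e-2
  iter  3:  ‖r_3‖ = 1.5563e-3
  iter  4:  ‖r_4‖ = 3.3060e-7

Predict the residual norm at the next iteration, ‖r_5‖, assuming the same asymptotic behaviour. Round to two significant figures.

First estimate the order: p ≈ ln(‖r_4‖/‖r_3‖) / ln(‖r_3‖/‖r_2‖) = ln(3.3060e-7/1.5563e-3)/ln(1.5563e-3/4.9250e-2) = ln(0.000212427)/ln(0.0316) ≈ 2.4480.
Then ‖r_5‖ ≈ ‖r_4‖·(‖r_4‖/‖r_3‖)^p = 3.3060e-7·(0.000212427)^2.4480 = 3.3060e-7·1.02096e-09 ≈ 3.375e-16.

3.4e-16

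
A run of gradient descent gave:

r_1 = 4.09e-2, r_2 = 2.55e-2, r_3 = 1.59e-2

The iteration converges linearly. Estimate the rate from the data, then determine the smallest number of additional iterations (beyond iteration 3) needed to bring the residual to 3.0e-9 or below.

Rate ρ ≈ r_3/r_2 = 1.59e-2/2.55e-2 = 0.6235.
After j more steps, r_{3+j} ≈ 1.59e-2·ρ^j; need ρ^j ≤ 3.0e-9/1.59e-2 = 1.88679e-07.
j ≥ ln(1.88679e-07)/ln(0.6235) = -15.4832/-0.47241 = 32.775.
So 33 more iterations are needed.

33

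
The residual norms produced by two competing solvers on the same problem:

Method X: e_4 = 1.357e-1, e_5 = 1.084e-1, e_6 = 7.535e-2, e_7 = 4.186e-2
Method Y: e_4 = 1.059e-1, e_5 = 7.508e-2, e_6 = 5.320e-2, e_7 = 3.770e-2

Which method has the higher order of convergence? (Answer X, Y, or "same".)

X

Method X: p ≈ ln(4.186e-2/7.535e-2)/ln(7.535e-2/1.084e-1) ≈ 1.62.
Method Y: p ≈ ln(3.770e-2/5.320e-2)/ln(5.320e-2/7.508e-2) ≈ 1.00.
Method X has the higher order (≈1.6 vs ≈1.0).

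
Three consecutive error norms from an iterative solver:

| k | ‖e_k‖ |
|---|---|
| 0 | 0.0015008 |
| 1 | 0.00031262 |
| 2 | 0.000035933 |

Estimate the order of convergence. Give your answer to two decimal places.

1.38

p ≈ ln(‖e_2‖/‖e_1‖) / ln(‖e_1‖/‖e_0‖)
  = ln(0.000035933/0.00031262) / ln(0.00031262/0.0015008)
  = ln(0.114941) / ln(0.208302)
  = -2.16334 / -1.56877 ≈ 1.37900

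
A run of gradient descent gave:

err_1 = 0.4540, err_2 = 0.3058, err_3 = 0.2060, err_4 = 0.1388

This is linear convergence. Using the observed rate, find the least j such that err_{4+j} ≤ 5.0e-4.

Rate ρ ≈ err_4/err_3 = 0.1388/0.2060 = 0.6738.
After j more steps, err_{4+j} ≈ 0.1388·ρ^j; need ρ^j ≤ 5.0e-4/0.1388 = 0.00360231.
j ≥ ln(0.00360231)/ln(0.6738) = -5.6262/-0.39482 = 14.250.
So 15 more iterations are needed.

15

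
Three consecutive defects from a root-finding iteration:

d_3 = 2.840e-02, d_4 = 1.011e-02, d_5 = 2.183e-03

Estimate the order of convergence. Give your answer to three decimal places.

p ≈ ln(d_5/d_4) / ln(d_4/d_3)
  = ln(2.183e-03/1.011e-02) / ln(1.011e-02/2.840e-02)
  = ln(0.215925) / ln(0.355986)
  = -1.532824 / -1.032864 ≈ 1.484052

1.484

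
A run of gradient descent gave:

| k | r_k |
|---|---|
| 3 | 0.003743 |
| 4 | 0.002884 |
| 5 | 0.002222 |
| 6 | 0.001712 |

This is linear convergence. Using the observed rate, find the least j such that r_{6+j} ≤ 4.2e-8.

Rate ρ ≈ r_6/r_5 = 0.001712/0.002222 = 0.7705.
After j more steps, r_{6+j} ≈ 0.001712·ρ^j; need ρ^j ≤ 4.2e-8/0.001712 = 2.45327e-05.
j ≥ ln(2.45327e-05)/ln(0.7705) = -10.6155/-0.26072 = 40.716.
So 41 more iterations are needed.

41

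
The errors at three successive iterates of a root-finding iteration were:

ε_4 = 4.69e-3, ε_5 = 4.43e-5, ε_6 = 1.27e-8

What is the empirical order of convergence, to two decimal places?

p ≈ ln(ε_6/ε_5) / ln(ε_5/ε_4)
  = ln(1.27e-8/4.43e-5) / ln(4.43e-5/4.69e-3)
  = ln(0.000286682) / ln(0.00944563)
  = -8.15714 / -4.66220 ≈ 1.74963

1.75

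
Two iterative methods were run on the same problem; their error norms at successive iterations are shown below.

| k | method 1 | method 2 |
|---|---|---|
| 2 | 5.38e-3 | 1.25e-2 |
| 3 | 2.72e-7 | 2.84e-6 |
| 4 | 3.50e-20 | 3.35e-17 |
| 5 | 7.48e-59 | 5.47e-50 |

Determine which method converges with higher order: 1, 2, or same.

Method 1: p ≈ ln(7.48e-59/3.50e-20)/ln(3.50e-20/2.72e-7) ≈ 3.00.
Method 2: p ≈ ln(5.47e-50/3.35e-17)/ln(3.35e-17/2.84e-6) ≈ 3.00.
Both orders ≈ 3.0 — effectively the same.

same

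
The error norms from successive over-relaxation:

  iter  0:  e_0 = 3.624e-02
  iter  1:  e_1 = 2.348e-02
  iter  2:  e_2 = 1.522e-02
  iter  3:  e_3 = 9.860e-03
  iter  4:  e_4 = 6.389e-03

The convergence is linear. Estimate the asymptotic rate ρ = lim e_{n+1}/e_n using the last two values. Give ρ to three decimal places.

0.648

ρ ≈ e_4/e_3 = 6.389e-03/9.860e-03 = 0.64797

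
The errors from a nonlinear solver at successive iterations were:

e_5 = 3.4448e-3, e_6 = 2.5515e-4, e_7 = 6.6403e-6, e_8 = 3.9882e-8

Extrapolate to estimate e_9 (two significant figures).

First estimate the order: p ≈ ln(e_8/e_7) / ln(e_7/e_6) = ln(3.9882e-8/6.6403e-6)/ln(6.6403e-6/2.5515e-4) = ln(0.00600605)/ln(0.0260251) ≈ 1.4019.
Then e_9 ≈ e_8·(e_8/e_7)^p = 3.9882e-8·(0.00600605)^1.4019 = 3.9882e-8·0.000768783 ≈ 3.066e-11.

3.1e-11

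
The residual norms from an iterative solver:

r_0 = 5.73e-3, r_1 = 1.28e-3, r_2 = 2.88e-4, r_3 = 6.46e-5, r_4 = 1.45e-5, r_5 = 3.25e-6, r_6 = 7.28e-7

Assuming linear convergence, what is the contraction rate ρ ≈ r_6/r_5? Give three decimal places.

ρ ≈ r_6/r_5 = 7.28e-7/3.25e-6 = 0.22400

0.224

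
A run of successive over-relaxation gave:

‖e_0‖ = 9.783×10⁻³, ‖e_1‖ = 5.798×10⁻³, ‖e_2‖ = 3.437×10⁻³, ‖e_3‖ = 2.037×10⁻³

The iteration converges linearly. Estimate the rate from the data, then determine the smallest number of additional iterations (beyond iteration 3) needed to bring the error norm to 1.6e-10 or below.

32

Rate ρ ≈ ‖e_3‖/‖e_2‖ = 2.037×10⁻³/3.437×10⁻³ = 0.5927.
After j more steps, ‖e_{3+j}‖ ≈ 2.037×10⁻³·ρ^j; need ρ^j ≤ 1.6e-10/2.037×10⁻³ = 7.85469e-08.
j ≥ ln(7.85469e-08)/ln(0.5927) = -16.3596/-0.52307 = 31.276.
So 32 more iterations are needed.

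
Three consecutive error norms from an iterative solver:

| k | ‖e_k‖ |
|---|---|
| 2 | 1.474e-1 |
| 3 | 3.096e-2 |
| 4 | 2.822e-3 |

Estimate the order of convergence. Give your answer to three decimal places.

p ≈ ln(‖e_4‖/‖e_3‖) / ln(‖e_3‖/‖e_2‖)
  = ln(2.822e-3/3.096e-2) / ln(3.096e-2/1.474e-1)
  = ln(0.0911499) / ln(0.210041)
  = -2.395250 / -1.560453 ≈ 1.534971

1.535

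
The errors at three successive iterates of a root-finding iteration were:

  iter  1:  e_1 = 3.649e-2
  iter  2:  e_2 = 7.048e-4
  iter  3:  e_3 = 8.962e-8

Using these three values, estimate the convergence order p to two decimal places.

2.27

p ≈ ln(e_3/e_2) / ln(e_2/e_1)
  = ln(8.962e-8/7.048e-4) / ln(7.048e-4/3.649e-2)
  = ln(0.000127157) / ln(0.0193149)
  = -8.97009 / -3.94688 ≈ 2.27270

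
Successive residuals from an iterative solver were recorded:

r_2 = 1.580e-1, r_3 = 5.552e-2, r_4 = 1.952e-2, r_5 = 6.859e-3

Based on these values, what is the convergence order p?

Consecutive ratios: r_5/r_4 = 6.859e-3/1.952e-2 = 0.351383, r_4/r_3 = 1.952e-2/5.552e-2 = 0.351585.
p ≈ ln(0.351383)/ln(0.351585) = -1.0459/-1.0453 ≈ 1.00.
So the convergence is linear (order 1).

1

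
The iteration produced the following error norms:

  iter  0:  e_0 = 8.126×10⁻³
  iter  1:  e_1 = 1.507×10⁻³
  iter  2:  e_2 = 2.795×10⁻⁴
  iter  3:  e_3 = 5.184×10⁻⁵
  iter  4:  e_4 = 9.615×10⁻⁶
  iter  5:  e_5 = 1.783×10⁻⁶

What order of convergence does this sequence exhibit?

Consecutive ratios: e_5/e_4 = 1.783×10⁻⁶/9.615×10⁻⁶ = 0.185439, e_4/e_3 = 9.615×10⁻⁶/5.184×10⁻⁵ = 0.185475.
p ≈ ln(0.185439)/ln(0.185475) = -1.6850/-1.6848 ≈ 1.00.
So the convergence is linear (order 1).

1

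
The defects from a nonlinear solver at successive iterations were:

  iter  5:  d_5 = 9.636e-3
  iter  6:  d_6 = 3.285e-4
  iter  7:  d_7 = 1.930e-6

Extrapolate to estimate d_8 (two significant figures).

7.8e-10

First estimate the order: p ≈ ln(d_7/d_6) / ln(d_6/d_5) = ln(1.930e-6/3.285e-4)/ln(3.285e-4/9.636e-3) = ln(0.00587519)/ln(0.0340909) ≈ 1.5204.
Then d_8 ≈ d_7·(d_7/d_6)^p = 1.930e-6·(0.00587519)^1.5204 = 1.930e-6·0.000405528 ≈ 7.827e-10.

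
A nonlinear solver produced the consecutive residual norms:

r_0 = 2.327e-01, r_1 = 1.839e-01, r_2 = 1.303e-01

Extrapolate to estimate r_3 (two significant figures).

First estimate the order: p ≈ ln(r_2/r_1) / ln(r_1/r_0) = ln(1.303e-01/1.839e-01)/ln(1.839e-01/2.327e-01) = ln(0.708537)/ln(0.790288) ≈ 1.4640.
Then r_3 ≈ r_2·(r_2/r_1)^p = 1.303e-01·(0.708537)^1.4640 = 1.303e-01·0.603852 ≈ 0.07868.

7.9e-2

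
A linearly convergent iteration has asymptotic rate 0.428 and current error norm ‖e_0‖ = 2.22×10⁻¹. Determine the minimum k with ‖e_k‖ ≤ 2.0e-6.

After k steps, ‖e_k‖ ≈ 2.22×10⁻¹·0.428^k.
Need 0.428^k ≤ 2.0e-6/2.22×10⁻¹ = 9.00901e-06.
k ≥ ln(9.00901e-06)/ln(0.428) = -11.6173/-0.84863 = 13.689.
Smallest integer k = 14.

14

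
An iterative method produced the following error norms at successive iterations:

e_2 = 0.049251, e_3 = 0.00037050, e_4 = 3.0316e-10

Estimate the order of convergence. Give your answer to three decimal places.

2.866

p ≈ ln(e_4/e_3) / ln(e_3/e_2)
  = ln(3.0316e-10/0.00037050) / ln(0.00037050/0.049251)
  = ln(8.18246e-07) / ln(0.00752269)
  = -14.016103 / -4.889831 ≈ 2.866378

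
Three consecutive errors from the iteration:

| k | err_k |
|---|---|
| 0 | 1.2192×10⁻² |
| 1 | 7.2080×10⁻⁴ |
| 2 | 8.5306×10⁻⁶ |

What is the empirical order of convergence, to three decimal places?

1.569

p ≈ ln(err_2/err_1) / ln(err_1/err_0)
  = ln(8.5306×10⁻⁶/7.2080×10⁻⁴) / ln(7.2080×10⁻⁴/1.2192×10⁻²)
  = ln(0.0118349) / ln(0.0591207)
  = -4.436702 / -2.828174 ≈ 1.568751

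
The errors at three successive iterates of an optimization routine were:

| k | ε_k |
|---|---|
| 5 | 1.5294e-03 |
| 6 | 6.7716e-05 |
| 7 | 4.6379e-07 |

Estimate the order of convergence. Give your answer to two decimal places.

p ≈ ln(ε_7/ε_6) / ln(ε_6/ε_5)
  = ln(4.6379e-07/6.7716e-05) / ln(6.7716e-05/1.5294e-03)
  = ln(0.00684905) / ln(0.0442762)
  = -4.98365 / -3.11731 ≈ 1.59870

1.60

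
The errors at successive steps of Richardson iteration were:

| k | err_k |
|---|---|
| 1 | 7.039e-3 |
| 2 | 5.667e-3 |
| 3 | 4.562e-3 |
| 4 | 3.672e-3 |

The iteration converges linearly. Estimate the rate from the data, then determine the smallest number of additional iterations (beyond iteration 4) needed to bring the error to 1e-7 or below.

Rate ρ ≈ err_4/err_3 = 3.672e-3/4.562e-3 = 0.8049.
After j more steps, err_{4+j} ≈ 3.672e-3·ρ^j; need ρ^j ≤ 1e-7/3.672e-3 = 2.72331e-05.
j ≥ ln(2.72331e-05)/ln(0.8049) = -10.5111/-0.21704 = 48.429.
So 49 more iterations are needed.

49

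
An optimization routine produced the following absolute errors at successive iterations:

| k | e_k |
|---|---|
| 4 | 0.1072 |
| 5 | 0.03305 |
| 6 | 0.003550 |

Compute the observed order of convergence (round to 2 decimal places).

1.90

p ≈ ln(e_6/e_5) / ln(e_5/e_4)
  = ln(0.003550/0.03305) / ln(0.03305/0.1072)
  = ln(0.107413) / ln(0.308302)
  = -2.23107 / -1.17668 ≈ 1.89607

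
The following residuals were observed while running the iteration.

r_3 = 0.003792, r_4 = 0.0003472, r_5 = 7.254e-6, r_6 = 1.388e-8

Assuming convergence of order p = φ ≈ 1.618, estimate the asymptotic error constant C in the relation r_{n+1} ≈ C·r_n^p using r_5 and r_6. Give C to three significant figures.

C ≈ r_6 / r_5^1.618
  = 1.388e-8 / (7.254e-6)^1.618
  = 1.388e-8 / 4.8352e-09 ≈ 2.8706

2.87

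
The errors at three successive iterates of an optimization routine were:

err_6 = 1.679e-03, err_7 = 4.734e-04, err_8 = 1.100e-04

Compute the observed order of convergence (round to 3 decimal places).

p ≈ ln(err_8/err_7) / ln(err_7/err_6)
  = ln(1.100e-04/4.734e-04) / ln(4.734e-04/1.679e-03)
  = ln(0.232362) / ln(0.281954)
  = -1.459459 / -1.266011 ≈ 1.152801

1.153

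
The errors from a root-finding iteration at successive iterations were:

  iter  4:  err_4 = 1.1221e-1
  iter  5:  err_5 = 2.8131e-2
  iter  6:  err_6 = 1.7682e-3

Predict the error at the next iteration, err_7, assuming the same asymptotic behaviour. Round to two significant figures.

7.0e-6

First estimate the order: p ≈ ln(err_6/err_5) / ln(err_5/err_4) = ln(1.7682e-3/2.8131e-2)/ln(2.8131e-2/1.1221e-1) = ln(0.0628559)/ln(0.2507) ≈ 1.9999.
Then err_7 ≈ err_6·(err_6/err_5)^p = 1.7682e-3·(0.0628559)^1.9999 = 1.7682e-3·0.00395196 ≈ 6.988e-06.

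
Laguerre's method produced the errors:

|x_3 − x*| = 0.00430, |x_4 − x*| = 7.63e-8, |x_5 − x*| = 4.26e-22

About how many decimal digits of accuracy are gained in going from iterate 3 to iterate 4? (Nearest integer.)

Digits gained ≈ log₁₀(|x_3 − x*|/|x_4 − x*|) = log₁₀(0.00430/7.63e-8) = log₁₀(56356.5) ≈ 4.751.

5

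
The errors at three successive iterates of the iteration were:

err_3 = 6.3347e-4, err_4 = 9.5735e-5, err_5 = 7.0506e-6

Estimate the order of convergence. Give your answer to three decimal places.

p ≈ ln(err_5/err_4) / ln(err_4/err_3)
  = ln(7.0506e-6/9.5735e-5) / ln(9.5735e-5/6.3347e-4)
  = ln(0.073647) / ln(0.151128)
  = -2.608472 / -1.889628 ≈ 1.380416

1.380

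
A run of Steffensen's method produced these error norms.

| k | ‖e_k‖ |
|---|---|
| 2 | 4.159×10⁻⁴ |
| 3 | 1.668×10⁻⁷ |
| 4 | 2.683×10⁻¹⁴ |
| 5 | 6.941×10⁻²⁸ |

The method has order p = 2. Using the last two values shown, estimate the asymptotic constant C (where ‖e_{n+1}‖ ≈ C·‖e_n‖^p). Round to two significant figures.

C ≈ ‖e_5‖ / ‖e_4‖^2
  = 6.941×10⁻²⁸ / (2.683×10⁻¹⁴)^2
  = 6.941×10⁻²⁸ / 7.19849e-28 ≈ 0.96423

0.96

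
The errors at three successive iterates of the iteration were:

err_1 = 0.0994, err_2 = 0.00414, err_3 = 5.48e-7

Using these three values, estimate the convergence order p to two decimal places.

2.81

p ≈ ln(err_3/err_2) / ln(err_2/err_1)
  = ln(5.48e-7/0.00414) / ln(0.00414/0.0994)
  = ln(0.000132367) / ln(0.0416499)
  = -8.92993 / -3.17846 ≈ 2.80951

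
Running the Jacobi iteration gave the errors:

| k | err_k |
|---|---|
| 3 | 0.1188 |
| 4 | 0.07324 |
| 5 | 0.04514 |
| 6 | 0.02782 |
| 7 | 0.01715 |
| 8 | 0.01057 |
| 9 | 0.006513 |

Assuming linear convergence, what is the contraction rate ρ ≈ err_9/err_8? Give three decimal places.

ρ ≈ err_9/err_8 = 0.006513/0.01057 = 0.61618

0.616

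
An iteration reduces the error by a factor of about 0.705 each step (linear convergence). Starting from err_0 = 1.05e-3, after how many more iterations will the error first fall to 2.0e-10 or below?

45

After k steps, err_k ≈ 1.05e-3·0.705^k.
Need 0.705^k ≤ 2.0e-10/1.05e-3 = 1.90476e-07.
k ≥ ln(1.90476e-07)/ln(0.705) = -15.4737/-0.34956 = 44.266.
Smallest integer k = 45.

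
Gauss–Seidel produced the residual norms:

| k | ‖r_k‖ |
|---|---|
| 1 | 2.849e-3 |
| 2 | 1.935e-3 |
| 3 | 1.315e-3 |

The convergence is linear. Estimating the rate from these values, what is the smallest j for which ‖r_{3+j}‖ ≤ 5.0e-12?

51

Rate ρ ≈ ‖r_3‖/‖r_2‖ = 1.315e-3/1.935e-3 = 0.6796.
After j more steps, ‖r_{3+j}‖ ≈ 1.315e-3·ρ^j; need ρ^j ≤ 5.0e-12/1.315e-3 = 3.80228e-09.
j ≥ ln(3.80228e-09)/ln(0.6796) = -19.3877/-0.38625 = 50.195.
So 51 more iterations are needed.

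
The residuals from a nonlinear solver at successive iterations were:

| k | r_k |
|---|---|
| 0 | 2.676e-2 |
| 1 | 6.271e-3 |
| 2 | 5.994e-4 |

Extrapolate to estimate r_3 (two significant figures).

First estimate the order: p ≈ ln(r_2/r_1) / ln(r_1/r_0) = ln(5.994e-4/6.271e-3)/ln(6.271e-3/2.676e-2) = ln(0.0955828)/ln(0.234342) ≈ 1.6181.
Then r_3 ≈ r_2·(r_2/r_1)^p = 5.994e-4·(0.0955828)^1.6181 = 5.994e-4·0.0223951 ≈ 1.342e-05.

1.3e-5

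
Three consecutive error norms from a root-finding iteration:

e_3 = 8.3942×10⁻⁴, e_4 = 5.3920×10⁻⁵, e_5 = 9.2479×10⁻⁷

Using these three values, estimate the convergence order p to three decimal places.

1.481

p ≈ ln(e_5/e_4) / ln(e_4/e_3)
  = ln(9.2479×10⁻⁷/5.3920×10⁻⁵) / ln(5.3920×10⁻⁵/8.3942×10⁻⁴)
  = ln(0.0171511) / ln(0.0642348)
  = -4.065693 / -2.745210 ≈ 1.481013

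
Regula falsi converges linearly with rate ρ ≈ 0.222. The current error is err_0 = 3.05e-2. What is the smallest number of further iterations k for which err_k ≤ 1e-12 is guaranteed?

17

After k steps, err_k ≈ 3.05e-2·0.222^k.
Need 0.222^k ≤ 1e-12/3.05e-2 = 3.27869e-11.
k ≥ ln(3.27869e-11)/ln(0.222) = -24.1410/-1.50508 = 16.040.
Smallest integer k = 17.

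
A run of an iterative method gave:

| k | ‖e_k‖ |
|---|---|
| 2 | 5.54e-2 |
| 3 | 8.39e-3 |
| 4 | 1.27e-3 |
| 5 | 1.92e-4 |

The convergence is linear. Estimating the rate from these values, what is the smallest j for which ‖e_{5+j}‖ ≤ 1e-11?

Rate ρ ≈ ‖e_5‖/‖e_4‖ = 1.92e-4/1.27e-3 = 0.1512.
After j more steps, ‖e_{5+j}‖ ≈ 1.92e-4·ρ^j; need ρ^j ≤ 1e-11/1.92e-4 = 5.20833e-08.
j ≥ ln(5.20833e-08)/ln(0.1512) = -16.7704/-1.88915 = 8.877.
So 9 more iterations are needed.

9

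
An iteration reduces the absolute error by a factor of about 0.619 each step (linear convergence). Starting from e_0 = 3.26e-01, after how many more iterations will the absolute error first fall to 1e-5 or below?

22

After k steps, e_k ≈ 3.26e-01·0.619^k.
Need 0.619^k ≤ 1e-5/3.26e-01 = 3.06748e-05.
k ≥ ln(3.06748e-05)/ln(0.619) = -10.3921/-0.47965 = 21.666.
Smallest integer k = 22.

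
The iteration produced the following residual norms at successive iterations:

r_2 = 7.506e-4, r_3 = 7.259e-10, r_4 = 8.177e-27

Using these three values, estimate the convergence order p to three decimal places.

p ≈ ln(r_4/r_3) / ln(r_3/r_2)
  = ln(8.177e-27/7.259e-10) / ln(7.259e-10/7.506e-4)
  = ln(1.12646e-17) / ln(9.67093e-07)
  = -39.024867 / -13.848971 ≈ 2.817889

2.818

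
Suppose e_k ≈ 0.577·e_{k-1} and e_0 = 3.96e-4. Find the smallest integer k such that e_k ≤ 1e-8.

20

After k steps, e_k ≈ 3.96e-4·0.577^k.
Need 0.577^k ≤ 1e-8/3.96e-4 = 2.52525e-05.
k ≥ ln(2.52525e-05)/ln(0.577) = -10.5866/-0.54991 = 19.252.
Smallest integer k = 20.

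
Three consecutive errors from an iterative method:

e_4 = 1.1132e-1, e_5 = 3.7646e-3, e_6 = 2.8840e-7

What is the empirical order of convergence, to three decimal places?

p ≈ ln(e_6/e_5) / ln(e_5/e_4)
  = ln(2.8840e-7/3.7646e-3) / ln(3.7646e-3/1.1132e-1)
  = ln(7.66084e-05) / ln(0.0338178)
  = -9.476804 / -3.386768 ≈ 2.798185

2.798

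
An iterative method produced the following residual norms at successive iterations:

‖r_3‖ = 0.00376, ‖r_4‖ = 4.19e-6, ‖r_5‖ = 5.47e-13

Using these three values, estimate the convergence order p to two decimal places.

p ≈ ln(‖r_5‖/‖r_4‖) / ln(‖r_4‖/‖r_3‖)
  = ln(5.47e-13/4.19e-6) / ln(4.19e-6/0.00376)
  = ln(1.30549e-07) / ln(0.00111436)
  = -15.85152 / -6.79948 ≈ 2.33128

2.33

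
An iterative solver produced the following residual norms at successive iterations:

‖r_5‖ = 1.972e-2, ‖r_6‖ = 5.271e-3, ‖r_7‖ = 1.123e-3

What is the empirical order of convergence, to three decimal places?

1.172

p ≈ ln(‖r_7‖/‖r_6‖) / ln(‖r_6‖/‖r_5‖)
  = ln(1.123e-3/5.271e-3) / ln(5.271e-3/1.972e-2)
  = ln(0.213053) / ln(0.267292)
  = -1.546214 / -1.319414 ≈ 1.171894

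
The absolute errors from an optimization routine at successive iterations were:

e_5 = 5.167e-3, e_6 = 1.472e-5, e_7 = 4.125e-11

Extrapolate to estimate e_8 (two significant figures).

First estimate the order: p ≈ ln(e_7/e_6) / ln(e_6/e_5) = ln(4.125e-11/1.472e-5)/ln(1.472e-5/5.167e-3) = ln(2.80231e-06)/ln(0.00284885) ≈ 2.1814.
Then e_8 ≈ e_7·(e_7/e_6)^p = 4.125e-11·(2.80231e-06)^2.1814 = 4.125e-11·7.72346e-13 ≈ 3.186e-23.

3.2e-23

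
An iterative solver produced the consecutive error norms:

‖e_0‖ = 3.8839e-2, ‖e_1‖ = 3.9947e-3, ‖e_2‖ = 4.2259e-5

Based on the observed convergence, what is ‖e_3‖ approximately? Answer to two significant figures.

4.7e-9

First estimate the order: p ≈ ln(‖e_2‖/‖e_1‖) / ln(‖e_1‖/‖e_0‖) = ln(4.2259e-5/3.9947e-3)/ln(3.9947e-3/3.8839e-2) = ln(0.0105788)/ln(0.102853) ≈ 2.0000.
Then ‖e_3‖ ≈ ‖e_2‖·(‖e_2‖/‖e_1‖)^p = 4.2259e-5·(0.0105788)^2.0000 = 4.2259e-5·0.000111911 ≈ 4.729e-09.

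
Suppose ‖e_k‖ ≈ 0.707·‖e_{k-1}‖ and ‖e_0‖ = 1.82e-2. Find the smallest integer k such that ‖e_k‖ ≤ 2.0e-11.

60

After k steps, ‖e_k‖ ≈ 1.82e-2·0.707^k.
Need 0.707^k ≤ 2.0e-11/1.82e-2 = 1.0989e-09.
k ≥ ln(1.0989e-09)/ln(0.707) = -20.6290/-0.34672 = 59.498.
Smallest integer k = 60.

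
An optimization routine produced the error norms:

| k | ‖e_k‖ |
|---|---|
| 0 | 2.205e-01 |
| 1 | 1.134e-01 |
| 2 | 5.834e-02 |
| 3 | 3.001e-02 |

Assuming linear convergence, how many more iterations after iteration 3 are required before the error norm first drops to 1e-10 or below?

30

Rate ρ ≈ ‖e_3‖/‖e_2‖ = 3.001e-02/5.834e-02 = 0.5144.
After j more steps, ‖e_{3+j}‖ ≈ 3.001e-02·ρ^j; need ρ^j ≤ 1e-10/3.001e-02 = 3.33222e-09.
j ≥ ln(3.33222e-09)/ln(0.5144) = -19.5196/-0.66475 = 29.364.
So 30 more iterations are needed.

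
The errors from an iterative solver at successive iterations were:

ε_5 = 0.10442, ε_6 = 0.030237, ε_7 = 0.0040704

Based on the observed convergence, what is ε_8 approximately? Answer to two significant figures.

1.6e-4

First estimate the order: p ≈ ln(ε_7/ε_6) / ln(ε_6/ε_5) = ln(0.0040704/0.030237)/ln(0.030237/0.10442) = ln(0.134617)/ln(0.289571) ≈ 1.6180.
Then ε_8 ≈ ε_7·(ε_7/ε_6)^p = 0.0040704·(0.134617)^1.6180 = 0.0040704·0.0389838 ≈ 0.0001587.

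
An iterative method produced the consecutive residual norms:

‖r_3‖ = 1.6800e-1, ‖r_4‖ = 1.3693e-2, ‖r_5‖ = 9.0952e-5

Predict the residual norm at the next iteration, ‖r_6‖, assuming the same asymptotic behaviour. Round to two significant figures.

First estimate the order: p ≈ ln(‖r_5‖/‖r_4‖) / ln(‖r_4‖/‖r_3‖) = ln(9.0952e-5/1.3693e-2)/ln(1.3693e-2/1.6800e-1) = ln(0.00664223)/ln(0.081506) ≈ 2.0001.
Then ‖r_6‖ ≈ ‖r_5‖·(‖r_5‖/‖r_4‖)^p = 9.0952e-5·(0.00664223)^2.0001 = 9.0952e-5·4.40971e-05 ≈ 4.011e-09.

4.0e-9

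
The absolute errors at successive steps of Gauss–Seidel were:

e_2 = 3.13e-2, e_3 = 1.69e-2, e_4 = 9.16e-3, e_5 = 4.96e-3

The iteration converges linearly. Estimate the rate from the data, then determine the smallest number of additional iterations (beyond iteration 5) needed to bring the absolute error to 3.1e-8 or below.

Rate ρ ≈ e_5/e_4 = 4.96e-3/9.16e-3 = 0.5415.
After j more steps, e_{5+j} ≈ 4.96e-3·ρ^j; need ρ^j ≤ 3.1e-8/4.96e-3 = 6.25e-06.
j ≥ ln(6.25e-06)/ln(0.5415) = -11.9829/-0.61341 = 19.535.
So 20 more iterations are needed.

20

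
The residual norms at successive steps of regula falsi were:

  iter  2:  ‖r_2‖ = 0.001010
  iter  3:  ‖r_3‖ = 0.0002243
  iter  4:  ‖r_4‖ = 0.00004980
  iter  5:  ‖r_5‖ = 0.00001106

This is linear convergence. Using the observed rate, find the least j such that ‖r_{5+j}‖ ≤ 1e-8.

Rate ρ ≈ ‖r_5‖/‖r_4‖ = 0.00001106/0.00004980 = 0.2221.
After j more steps, ‖r_{5+j}‖ ≈ 0.00001106·ρ^j; need ρ^j ≤ 1e-8/0.00001106 = 0.000904159.
j ≥ ln(0.000904159)/ln(0.2221) = -7.0085/-1.50463 = 4.658.
So 5 more iterations are needed.

5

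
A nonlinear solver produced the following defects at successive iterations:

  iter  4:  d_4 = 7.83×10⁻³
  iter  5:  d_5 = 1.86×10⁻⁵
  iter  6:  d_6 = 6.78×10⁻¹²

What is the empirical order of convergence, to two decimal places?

2.45

p ≈ ln(d_6/d_5) / ln(d_5/d_4)
  = ln(6.78×10⁻¹²/1.86×10⁻⁵) / ln(1.86×10⁻⁵/7.83×10⁻³)
  = ln(3.64516e-07) / ln(0.00237548)
  = -14.82470 / -6.04256 ≈ 2.45338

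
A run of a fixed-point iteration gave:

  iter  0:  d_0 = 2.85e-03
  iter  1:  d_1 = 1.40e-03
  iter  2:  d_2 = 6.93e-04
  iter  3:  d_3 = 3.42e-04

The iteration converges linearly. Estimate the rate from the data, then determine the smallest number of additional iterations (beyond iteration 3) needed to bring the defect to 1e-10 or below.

Rate ρ ≈ d_3/d_2 = 3.42e-04/6.93e-04 = 0.4935.
After j more steps, d_{3+j} ≈ 3.42e-04·ρ^j; need ρ^j ≤ 1e-10/3.42e-04 = 2.92398e-07.
j ≥ ln(2.92398e-07)/ln(0.4935) = -15.0451/-0.70623 = 21.303.
So 22 more iterations are needed.

22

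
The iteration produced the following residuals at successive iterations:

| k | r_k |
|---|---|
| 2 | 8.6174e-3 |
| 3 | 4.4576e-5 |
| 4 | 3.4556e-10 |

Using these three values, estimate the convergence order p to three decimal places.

p ≈ ln(r_4/r_3) / ln(r_3/r_2)
  = ln(3.4556e-10/4.4576e-5) / ln(4.4576e-5/8.6174e-3)
  = ln(7.75215e-06) / ln(0.00517279)
  = -11.767540 / -5.264343 ≈ 2.235329

2.235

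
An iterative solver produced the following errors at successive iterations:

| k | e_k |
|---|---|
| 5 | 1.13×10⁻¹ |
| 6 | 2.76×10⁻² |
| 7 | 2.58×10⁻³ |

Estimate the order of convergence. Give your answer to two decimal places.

p ≈ ln(e_7/e_6) / ln(e_6/e_5)
  = ln(2.58×10⁻³/2.76×10⁻²) / ln(2.76×10⁻²/1.13×10⁻¹)
  = ln(0.0934783) / ln(0.244248)
  = -2.37003 / -1.40957 ≈ 1.68139

1.68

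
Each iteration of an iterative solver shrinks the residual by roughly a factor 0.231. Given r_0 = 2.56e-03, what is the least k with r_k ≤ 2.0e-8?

After k steps, r_k ≈ 2.56e-03·0.231^k.
Need 0.231^k ≤ 2.0e-8/2.56e-03 = 7.8125e-06.
k ≥ ln(7.8125e-06)/ln(0.231) = -11.7598/-1.46534 = 8.025.
Smallest integer k = 9.

9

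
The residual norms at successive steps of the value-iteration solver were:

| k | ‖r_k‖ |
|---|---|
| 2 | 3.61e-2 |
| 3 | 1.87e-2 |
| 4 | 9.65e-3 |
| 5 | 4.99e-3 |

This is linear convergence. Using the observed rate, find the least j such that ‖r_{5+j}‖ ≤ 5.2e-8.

Rate ρ ≈ ‖r_5‖/‖r_4‖ = 4.99e-3/9.65e-3 = 0.5171.
After j more steps, ‖r_{5+j}‖ ≈ 4.99e-3·ρ^j; need ρ^j ≤ 5.2e-8/4.99e-3 = 1.04208e-05.
j ≥ ln(1.04208e-05)/ln(0.5171) = -11.4717/-0.65952 = 17.394.
So 18 more iterations are needed.

18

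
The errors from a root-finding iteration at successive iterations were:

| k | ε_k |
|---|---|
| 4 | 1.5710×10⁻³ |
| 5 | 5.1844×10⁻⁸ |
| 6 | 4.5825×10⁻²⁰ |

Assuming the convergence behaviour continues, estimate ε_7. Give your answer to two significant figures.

1.7e-52

First estimate the order: p ≈ ln(ε_6/ε_5) / ln(ε_5/ε_4) = ln(4.5825×10⁻²⁰/5.1844×10⁻⁸)/ln(5.1844×10⁻⁸/1.5710×10⁻³) = ln(8.83902e-13)/ln(3.30006e-05) ≈ 2.6896.
Then ε_7 ≈ ε_6·(ε_6/ε_5)^p = 4.5825×10⁻²⁰·(8.83902e-13)^2.6896 = 4.5825×10⁻²⁰·3.80758e-33 ≈ 1.745e-52.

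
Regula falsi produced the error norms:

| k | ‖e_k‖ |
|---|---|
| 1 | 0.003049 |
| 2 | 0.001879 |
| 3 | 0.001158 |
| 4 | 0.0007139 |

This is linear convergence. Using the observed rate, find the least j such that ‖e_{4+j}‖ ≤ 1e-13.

Rate ρ ≈ ‖e_4‖/‖e_3‖ = 0.0007139/0.001158 = 0.6165.
After j more steps, ‖e_{4+j}‖ ≈ 0.0007139·ρ^j; need ρ^j ≤ 1e-13/0.0007139 = 1.40076e-10.
j ≥ ln(1.40076e-10)/ln(0.6165) = -22.6888/-0.48370 = 46.907.
So 47 more iterations are needed.

47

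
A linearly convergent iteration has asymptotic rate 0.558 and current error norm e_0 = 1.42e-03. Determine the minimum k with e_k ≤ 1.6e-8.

After k steps, e_k ≈ 1.42e-03·0.558^k.
Need 0.558^k ≤ 1.6e-8/1.42e-03 = 1.12676e-05.
k ≥ ln(1.12676e-05)/ln(0.558) = -11.3936/-0.58340 = 19.530.
Smallest integer k = 20.

20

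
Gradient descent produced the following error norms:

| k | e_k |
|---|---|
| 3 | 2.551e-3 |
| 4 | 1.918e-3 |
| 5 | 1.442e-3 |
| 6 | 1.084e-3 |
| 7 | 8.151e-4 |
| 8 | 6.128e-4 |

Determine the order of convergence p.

Consecutive ratios: e_8/e_7 = 6.128e-4/8.151e-4 = 0.75181, e_7/e_6 = 8.151e-4/1.084e-3 = 0.751937.
p ≈ ln(0.75181)/ln(0.751937) = -0.2853/-0.2851 ≈ 1.00.
So the convergence is linear (order 1).

1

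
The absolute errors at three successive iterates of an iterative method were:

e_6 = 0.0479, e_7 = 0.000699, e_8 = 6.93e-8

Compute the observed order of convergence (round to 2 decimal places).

2.18

p ≈ ln(e_8/e_7) / ln(e_7/e_6)
  = ln(6.93e-8/0.000699) / ln(0.000699/0.0479)
  = ln(9.91416e-05) / ln(0.0145929)
  = -9.21896 / -4.22722 ≈ 2.18086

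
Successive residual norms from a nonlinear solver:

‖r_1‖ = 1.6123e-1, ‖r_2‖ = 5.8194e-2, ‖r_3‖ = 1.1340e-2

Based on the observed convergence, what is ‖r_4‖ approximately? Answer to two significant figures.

First estimate the order: p ≈ ln(‖r_3‖/‖r_2‖) / ln(‖r_2‖/‖r_1‖) = ln(1.1340e-2/5.8194e-2)/ln(5.8194e-2/1.6123e-1) = ln(0.194865)/ln(0.360938) ≈ 1.6049.
Then ‖r_4‖ ≈ ‖r_3‖·(‖r_3‖/‖r_2‖)^p = 1.1340e-2·(0.194865)^1.6049 = 1.1340e-2·0.0724593 ≈ 0.0008217.

8.2e-4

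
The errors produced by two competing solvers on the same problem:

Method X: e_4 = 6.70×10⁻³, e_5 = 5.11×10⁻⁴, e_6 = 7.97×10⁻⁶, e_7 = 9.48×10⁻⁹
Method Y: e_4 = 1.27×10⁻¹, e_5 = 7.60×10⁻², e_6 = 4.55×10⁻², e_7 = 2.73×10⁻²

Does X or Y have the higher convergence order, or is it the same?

Method X: p ≈ ln(9.48×10⁻⁹/7.97×10⁻⁶)/ln(7.97×10⁻⁶/5.11×10⁻⁴) ≈ 1.62.
Method Y: p ≈ ln(2.73×10⁻²/4.55×10⁻²)/ln(4.55×10⁻²/7.60×10⁻²) ≈ 1.00.
Method X has the higher order (≈1.6 vs ≈1.0).

X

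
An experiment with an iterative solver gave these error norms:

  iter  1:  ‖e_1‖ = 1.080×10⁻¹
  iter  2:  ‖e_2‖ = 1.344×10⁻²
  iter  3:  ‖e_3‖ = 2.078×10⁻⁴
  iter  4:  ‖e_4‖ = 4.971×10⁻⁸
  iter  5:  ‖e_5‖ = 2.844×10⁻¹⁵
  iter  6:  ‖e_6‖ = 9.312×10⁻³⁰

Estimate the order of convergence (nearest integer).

Consecutive ratios: ‖e_6‖/‖e_5‖ = 9.312×10⁻³⁰/2.844×10⁻¹⁵ = 3.27426e-15, ‖e_5‖/‖e_4‖ = 2.844×10⁻¹⁵/4.971×10⁻⁸ = 5.72118e-08.
p ≈ ln(3.27426e-15)/ln(5.72118e-08) = -33.3527/-16.6765 ≈ 2.00.
So the convergence is quadratic (order 2).

2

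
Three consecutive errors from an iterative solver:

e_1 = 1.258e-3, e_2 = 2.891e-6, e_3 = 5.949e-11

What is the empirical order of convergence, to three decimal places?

1.776

p ≈ ln(e_3/e_2) / ln(e_2/e_1)
  = ln(5.949e-11/2.891e-6) / ln(2.891e-6/1.258e-3)
  = ln(2.05777e-05) / ln(0.00229809)
  = -10.791303 / -6.075677 ≈ 1.776148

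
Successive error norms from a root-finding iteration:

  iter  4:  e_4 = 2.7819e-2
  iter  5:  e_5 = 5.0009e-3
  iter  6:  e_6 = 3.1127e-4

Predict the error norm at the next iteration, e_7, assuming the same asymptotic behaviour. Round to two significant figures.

3.5e-6

First estimate the order: p ≈ ln(e_6/e_5) / ln(e_5/e_4) = ln(3.1127e-4/5.0009e-3)/ln(5.0009e-3/2.7819e-2) = ln(0.0622428)/ln(0.179766) ≈ 1.6180.
Then e_7 ≈ e_6·(e_6/e_5)^p = 3.1127e-4·(0.0622428)^1.6180 = 3.1127e-4·0.0111902 ≈ 3.483e-06.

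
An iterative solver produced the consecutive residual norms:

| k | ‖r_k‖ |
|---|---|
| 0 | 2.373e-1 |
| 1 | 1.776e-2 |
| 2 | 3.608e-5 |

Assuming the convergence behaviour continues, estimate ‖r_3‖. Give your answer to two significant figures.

1.3e-11

First estimate the order: p ≈ ln(‖r_2‖/‖r_1‖) / ln(‖r_1‖/‖r_0‖) = ln(3.608e-5/1.776e-2)/ln(1.776e-2/2.373e-1) = ln(0.00203153)/ln(0.074842) ≈ 2.3912.
Then ‖r_3‖ ≈ ‖r_2‖·(‖r_2‖/‖r_1‖)^p = 3.608e-5·(0.00203153)^2.3912 = 3.608e-5·3.65146e-07 ≈ 1.317e-11.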